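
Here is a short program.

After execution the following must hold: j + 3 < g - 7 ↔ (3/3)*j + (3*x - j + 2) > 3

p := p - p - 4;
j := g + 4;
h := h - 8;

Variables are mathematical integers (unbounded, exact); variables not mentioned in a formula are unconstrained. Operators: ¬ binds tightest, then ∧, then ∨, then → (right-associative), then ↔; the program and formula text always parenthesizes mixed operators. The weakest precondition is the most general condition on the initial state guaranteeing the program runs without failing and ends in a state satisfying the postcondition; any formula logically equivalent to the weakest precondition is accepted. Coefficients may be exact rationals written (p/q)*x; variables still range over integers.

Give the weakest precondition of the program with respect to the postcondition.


Working backward. After the program, the postcondition j + 3 < g - 7 ↔ (3/3)*j + (3*x - j + 2) > 3 must hold; in canonical form it is j < g - 10 ↔ 3*x > 1.
Before h := h - 8: j < g - 10 ↔ 3*x > 1
Before j := g + 4: ¬(3*x > 1)
Before p := p - p - 4: ¬(3*x > 1)
Answer: WP = ¬(3*x > 1)


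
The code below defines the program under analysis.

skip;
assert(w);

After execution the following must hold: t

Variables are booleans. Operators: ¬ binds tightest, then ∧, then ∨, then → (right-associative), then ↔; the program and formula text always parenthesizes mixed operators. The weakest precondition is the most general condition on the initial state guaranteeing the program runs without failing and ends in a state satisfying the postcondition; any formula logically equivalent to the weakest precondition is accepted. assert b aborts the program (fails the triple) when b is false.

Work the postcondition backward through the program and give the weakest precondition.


Working backward. After the program, t must hold.
Before assert w: w ∧ t
Before skip: w ∧ t
Answer: WP = w ∧ t


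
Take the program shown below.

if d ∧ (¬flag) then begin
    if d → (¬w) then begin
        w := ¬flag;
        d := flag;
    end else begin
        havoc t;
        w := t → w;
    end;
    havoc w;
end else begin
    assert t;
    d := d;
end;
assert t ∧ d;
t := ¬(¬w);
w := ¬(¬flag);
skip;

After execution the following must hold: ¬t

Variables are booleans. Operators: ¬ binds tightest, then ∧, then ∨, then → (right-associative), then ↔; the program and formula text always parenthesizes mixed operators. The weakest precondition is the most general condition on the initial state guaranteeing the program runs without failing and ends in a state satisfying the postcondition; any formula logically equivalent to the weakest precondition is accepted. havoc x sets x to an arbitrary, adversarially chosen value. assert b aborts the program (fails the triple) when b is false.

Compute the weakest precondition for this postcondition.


Working backward. After the program, ¬t must hold.
Before skip: ¬t
Before w := ¬(¬flag): ¬t
Before t := ¬(¬w): ¬w
Before assert t ∧ d: t ∧ d ∧ (¬w)
Then branch requires false; else branch requires t ∧ d ∧ (¬w).
Before the if: (¬(d ∧ (¬flag))) ∧ ((¬(d ∧ (¬flag))) → (t ∧ d ∧ (¬w)))
Answer: WP = (¬(d ∧ (¬flag))) ∧ ((¬(d ∧ (¬flag))) → (t ∧ d ∧ (¬w)))


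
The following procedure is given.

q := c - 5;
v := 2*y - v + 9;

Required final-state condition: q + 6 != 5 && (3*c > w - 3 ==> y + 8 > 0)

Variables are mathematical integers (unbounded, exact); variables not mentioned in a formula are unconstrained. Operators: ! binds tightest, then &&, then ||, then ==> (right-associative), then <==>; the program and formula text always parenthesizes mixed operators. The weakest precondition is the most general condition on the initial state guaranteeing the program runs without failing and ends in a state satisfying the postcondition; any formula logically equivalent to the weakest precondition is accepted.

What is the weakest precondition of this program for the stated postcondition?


Working backward. After the program, the postcondition q + 6 != 5 && (3*c > w - 3 ==> y + 8 > 0) must hold; in canonical form it is q != -1 && (3*c > w - 3 ==> y > -8).
Before v := 2*y - v + 9: q != -1 && (3*c > w - 3 ==> y > -8)
Before q := c - 5: c != 4 && (3*c > w - 3 ==> y > -8)
Answer: WP = c != 4 && (3*c > w - 3 ==> y > -8)


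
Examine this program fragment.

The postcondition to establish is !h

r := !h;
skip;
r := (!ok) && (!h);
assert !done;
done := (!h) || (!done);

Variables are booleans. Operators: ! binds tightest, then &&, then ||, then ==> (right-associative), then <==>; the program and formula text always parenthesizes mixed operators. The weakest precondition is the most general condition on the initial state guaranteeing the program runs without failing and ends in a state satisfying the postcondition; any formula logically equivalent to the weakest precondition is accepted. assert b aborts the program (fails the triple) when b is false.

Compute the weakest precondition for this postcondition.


Working backward. After the program, !h must hold.
Before done := (!h) || (!done): !h
Before assert !done: (!done) && (!h)
Before r := (!ok) && (!h): (!done) && (!h)
Before skip: (!done) && (!h)
Before r := !h: (!done) && (!h)
Answer: WP = (!done) && (!h)


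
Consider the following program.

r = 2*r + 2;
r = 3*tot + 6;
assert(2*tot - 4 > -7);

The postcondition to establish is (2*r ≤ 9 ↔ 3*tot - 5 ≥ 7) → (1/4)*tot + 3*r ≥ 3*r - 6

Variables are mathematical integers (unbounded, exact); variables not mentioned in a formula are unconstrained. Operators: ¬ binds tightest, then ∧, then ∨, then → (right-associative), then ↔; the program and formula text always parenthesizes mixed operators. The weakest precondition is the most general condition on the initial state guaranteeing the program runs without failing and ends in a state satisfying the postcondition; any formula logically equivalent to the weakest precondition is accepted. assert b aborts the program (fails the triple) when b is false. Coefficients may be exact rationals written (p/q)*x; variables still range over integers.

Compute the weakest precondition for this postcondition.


Working backward. After the program, the postcondition (2*r ≤ 9 ↔ 3*tot - 5 ≥ 7) → (1/4)*tot + 3*r ≥ 3*r - 6 must hold; in canonical form it is (2*r ≤ 9 ↔ 3*tot ≥ 12) → (1/4)*tot ≥ -6.
Before assert 2*tot - 4 > -7: 2*tot > -3 ∧ ((2*r ≤ 9 ↔ 3*tot ≥ 12) → (1/4)*tot ≥ -6)
Before r := 3*tot + 6: 2*tot > -3 ∧ ((6*tot ≤ -3 ↔ 3*tot ≥ 12) → (1/4)*tot ≥ -6)
Before r := 2*r + 2: 2*tot > -3 ∧ ((6*tot ≤ -3 ↔ 3*tot ≥ 12) → (1/4)*tot ≥ -6)
Answer: WP = 2*tot > -3 ∧ ((6*tot ≤ -3 ↔ 3*tot ≥ 12) → (1/4)*tot ≥ -6)


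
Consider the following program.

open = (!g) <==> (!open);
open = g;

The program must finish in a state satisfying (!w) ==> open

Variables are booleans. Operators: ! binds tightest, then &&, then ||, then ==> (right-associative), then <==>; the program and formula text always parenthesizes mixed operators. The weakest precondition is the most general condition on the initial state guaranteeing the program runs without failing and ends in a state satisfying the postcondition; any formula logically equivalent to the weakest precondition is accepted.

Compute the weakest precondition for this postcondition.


Working backward. After the program, (!w) ==> open must hold.
Before open := g: (!w) ==> g
Before open := (!g) <==> (!open): (!w) ==> g
Answer: WP = (!w) ==> g


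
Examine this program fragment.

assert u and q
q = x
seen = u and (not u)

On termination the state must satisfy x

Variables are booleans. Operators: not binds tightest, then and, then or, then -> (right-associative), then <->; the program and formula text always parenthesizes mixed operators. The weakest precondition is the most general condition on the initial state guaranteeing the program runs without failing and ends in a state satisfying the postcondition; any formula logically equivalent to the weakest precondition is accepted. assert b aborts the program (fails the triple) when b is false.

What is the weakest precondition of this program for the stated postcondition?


Working backward. After the program, x must hold.
Before seen := u and (not u): x
Before q := x: x
Before assert u and q: u and q and x
Answer: WP = u and q and x


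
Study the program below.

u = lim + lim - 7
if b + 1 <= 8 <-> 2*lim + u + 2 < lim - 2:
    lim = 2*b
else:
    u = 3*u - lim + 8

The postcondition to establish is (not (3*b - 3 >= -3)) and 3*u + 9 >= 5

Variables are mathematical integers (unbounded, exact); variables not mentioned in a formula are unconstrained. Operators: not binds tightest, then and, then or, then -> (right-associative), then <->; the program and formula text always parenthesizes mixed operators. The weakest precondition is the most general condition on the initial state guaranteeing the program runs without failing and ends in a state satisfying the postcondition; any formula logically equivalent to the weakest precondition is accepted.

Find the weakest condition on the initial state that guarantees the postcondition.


Working backward. After the program, the postcondition (not (3*b - 3 >= -3)) and 3*u + 9 >= 5 must hold; in canonical form it is (not (3*b >= 0)) and 3*u >= -4.
Then branch requires (not (3*b >= 0)) and 3*u >= -4; else branch requires (not (3*b >= 0)) and 9*u >= 3*lim - 28.
Before the if: ((b <= 7 <-> lim + u < -4) -> ((not (3*b >= 0)) and 3*u >= -4)) and ((not (b <= 7 <-> lim + u < -4)) -> ((not (3*b >= 0)) and 9*u >= 3*lim - 28))
Before u := lim + lim - 7: ((b <= 7 <-> 3*lim < 3) -> ((not (3*b >= 0)) and 6*lim >= 17)) and ((not (b <= 7 <-> 3*lim < 3)) -> ((not (3*b >= 0)) and 15*lim >= 35))
Answer: WP = ((b <= 7 <-> 3*lim < 3) -> ((not (3*b >= 0)) and 6*lim >= 17)) and ((not (b <= 7 <-> 3*lim < 3)) -> ((not (3*b >= 0)) and 15*lim >= 35))


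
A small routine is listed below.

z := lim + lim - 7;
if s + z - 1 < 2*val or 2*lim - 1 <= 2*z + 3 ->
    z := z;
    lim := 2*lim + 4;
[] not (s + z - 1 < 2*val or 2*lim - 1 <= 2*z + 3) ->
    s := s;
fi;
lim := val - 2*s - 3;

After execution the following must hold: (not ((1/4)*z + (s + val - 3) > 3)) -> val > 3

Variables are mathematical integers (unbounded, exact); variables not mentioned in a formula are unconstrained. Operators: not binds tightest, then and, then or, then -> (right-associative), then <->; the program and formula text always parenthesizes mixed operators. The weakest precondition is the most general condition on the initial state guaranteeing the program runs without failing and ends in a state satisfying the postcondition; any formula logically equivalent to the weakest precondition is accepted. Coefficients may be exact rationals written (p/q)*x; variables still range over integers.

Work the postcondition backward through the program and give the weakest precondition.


Working backward. After the program, the postcondition (not ((1/4)*z + (s + val - 3) > 3)) -> val > 3 must hold; in canonical form it is (not (s + val + (1/4)*z > 6)) -> val > 3.
Before lim := val - 2*s - 3: (not (s + val + (1/4)*z > 6)) -> val > 3
Then branch requires (not (s + val + (1/4)*z > 6)) -> val > 3; else branch requires (not (s + val + (1/4)*z > 6)) -> val > 3.
Before the if: ((s + z < 2*val + 1 or 2*lim <= 2*z + 4) -> ((not (s + val + (1/4)*z > 6)) -> val > 3)) and ((not (s + z < 2*val + 1 or 2*lim <= 2*z + 4)) -> ((not (s + val + (1/4)*z > 6)) -> val > 3))
Before z := lim + lim - 7: ((2*lim + s < 2*val + 8 or 2*lim >= 10) -> ((not ((1/2)*lim + s + val > 31/4)) -> val > 3)) and ((not (2*lim + s < 2*val + 8 or 2*lim >= 10)) -> ((not ((1/2)*lim + s + val > 31/4)) -> val > 3))
Answer: WP = ((2*lim + s < 2*val + 8 or 2*lim >= 10) -> ((not ((1/2)*lim + s + val > 31/4)) -> val > 3)) and ((not (2*lim + s < 2*val + 8 or 2*lim >= 10)) -> ((not ((1/2)*lim + s + val > 31/4)) -> val > 3))


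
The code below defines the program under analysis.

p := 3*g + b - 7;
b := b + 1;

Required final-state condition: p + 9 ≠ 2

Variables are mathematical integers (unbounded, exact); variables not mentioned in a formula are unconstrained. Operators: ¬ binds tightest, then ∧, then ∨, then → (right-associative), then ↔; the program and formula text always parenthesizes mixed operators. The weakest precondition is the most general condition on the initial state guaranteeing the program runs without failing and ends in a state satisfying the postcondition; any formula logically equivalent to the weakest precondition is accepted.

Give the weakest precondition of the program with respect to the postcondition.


Working backward. After the program, the postcondition p + 9 ≠ 2 must hold; in canonical form it is p ≠ -7.
Before b := b + 1: p ≠ -7
Before p := 3*g + b - 7: b + 3*g ≠ 0
Answer: WP = b + 3*g ≠ 0


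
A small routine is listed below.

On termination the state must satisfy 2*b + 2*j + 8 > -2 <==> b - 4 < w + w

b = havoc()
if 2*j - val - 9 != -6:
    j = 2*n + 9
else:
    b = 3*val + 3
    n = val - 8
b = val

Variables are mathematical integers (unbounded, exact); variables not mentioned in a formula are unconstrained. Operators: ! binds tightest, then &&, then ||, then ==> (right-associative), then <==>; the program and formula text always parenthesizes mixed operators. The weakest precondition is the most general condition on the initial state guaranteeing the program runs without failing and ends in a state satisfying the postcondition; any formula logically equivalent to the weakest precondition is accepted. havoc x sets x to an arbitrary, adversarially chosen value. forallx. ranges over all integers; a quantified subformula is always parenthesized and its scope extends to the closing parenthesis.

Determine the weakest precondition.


Working backward. After the program, the postcondition 2*b + 2*j + 8 > -2 <==> b - 4 < w + w must hold; in canonical form it is 2*b + 2*j > -10 <==> b < 2*w + 4.
Before b := val: 2*j + 2*val > -10 <==> val < 2*w + 4
Then branch requires 4*n + 2*val > -28 <==> val < 2*w + 4; else branch requires 2*j + 2*val > -10 <==> val < 2*w + 4.
Before the if: (2*j != val + 3 ==> (4*n + 2*val > -28 <==> val < 2*w + 4)) && ((!(2*j != val + 3)) ==> (2*j + 2*val > -10 <==> val < 2*w + 4))
Before havoc b: (2*j != val + 3 ==> (4*n + 2*val > -28 <==> val < 2*w + 4)) && ((!(2*j != val + 3)) ==> (2*j + 2*val > -10 <==> val < 2*w + 4))
Answer: WP = (2*j != val + 3 ==> (4*n + 2*val > -28 <==> val < 2*w + 4)) && ((!(2*j != val + 3)) ==> (2*j + 2*val > -10 <==> val < 2*w + 4))


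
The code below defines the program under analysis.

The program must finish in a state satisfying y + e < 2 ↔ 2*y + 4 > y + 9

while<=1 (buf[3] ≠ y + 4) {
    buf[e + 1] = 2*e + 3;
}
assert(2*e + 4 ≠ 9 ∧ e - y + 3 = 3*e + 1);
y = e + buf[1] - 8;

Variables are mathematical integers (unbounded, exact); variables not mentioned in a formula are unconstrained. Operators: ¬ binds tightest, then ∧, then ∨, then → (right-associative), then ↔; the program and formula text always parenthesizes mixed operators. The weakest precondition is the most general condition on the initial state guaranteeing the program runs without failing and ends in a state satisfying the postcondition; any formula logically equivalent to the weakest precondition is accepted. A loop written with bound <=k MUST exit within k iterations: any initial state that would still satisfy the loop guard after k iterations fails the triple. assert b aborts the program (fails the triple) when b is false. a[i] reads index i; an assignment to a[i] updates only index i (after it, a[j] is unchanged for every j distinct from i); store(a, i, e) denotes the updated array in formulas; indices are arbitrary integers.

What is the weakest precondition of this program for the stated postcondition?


Working backward. After the program, the postcondition y + e < 2 ↔ 2*y + 4 > y + 9 must hold; in canonical form it is e + y < 2 ↔ y > 5.
Before y := e + buf[1] - 8: buf[1] + 2*e < 10 ↔ buf[1] + e > 13
Before assert 2*e + 4 ≠ 9 ∧ e - y + 3 = 3*e + 1: 2*e ≠ 5 ∧ 2*e + y = 2 ∧ (buf[1] + 2*e < 10 ↔ buf[1] + e > 13)
Before the loop (bound <=1), unroll the exhaustion recursion (WP_0 = exit-now case; WP_j = one more guarded iteration, up to j = 1):
  WP_0: (¬(buf[3] ≠ y + 4)) ∧ 2*e ≠ 5 ∧ 2*e + y = 2 ∧ (buf[1] + 2*e < 10 ↔ buf[1] + e > 13)
  WP_1: (buf[3] ≠ y + 4 → ((¬(store(buf, e + 1, 2*e + 3)[3] ≠ y + 4)) ∧ 2*e ≠ 5 ∧ 2*e + y = 2 ∧ (store(buf, e + 1, 2*e + 3)[1] + 2*e < 10 ↔ store(buf, e + 1, 2*e + 3)[1] + e > 13))) ∧ ((¬(buf[3] ≠ y + 4)) → (2*e ≠ 5 ∧ 2*e + y = 2 ∧ (buf[1] + 2*e < 10 ↔ buf[1] + e > 13)))
So before the loop: (buf[3] ≠ y + 4 → ((¬(store(buf, e + 1, 2*e + 3)[3] ≠ y + 4)) ∧ 2*e ≠ 5 ∧ 2*e + y = 2 ∧ (store(buf, e + 1, 2*e + 3)[1] + 2*e < 10 ↔ store(buf, e + 1, 2*e + 3)[1] + e > 13))) ∧ ((¬(buf[3] ≠ y + 4)) → (2*e ≠ 5 ∧ 2*e + y = 2 ∧ (buf[1] + 2*e < 10 ↔ buf[1] + e > 13)))
Answer: WP = (buf[3] ≠ y + 4 → ((¬(store(buf, e + 1, 2*e + 3)[3] ≠ y + 4)) ∧ 2*e ≠ 5 ∧ 2*e + y = 2 ∧ (store(buf, e + 1, 2*e + 3)[1] + 2*e < 10 ↔ store(buf, e + 1, 2*e + 3)[1] + e > 13))) ∧ ((¬(buf[3] ≠ y + 4)) → (2*e ≠ 5 ∧ 2*e + y = 2 ∧ (buf[1] + 2*e < 10 ↔ buf[1] + e > 13)))


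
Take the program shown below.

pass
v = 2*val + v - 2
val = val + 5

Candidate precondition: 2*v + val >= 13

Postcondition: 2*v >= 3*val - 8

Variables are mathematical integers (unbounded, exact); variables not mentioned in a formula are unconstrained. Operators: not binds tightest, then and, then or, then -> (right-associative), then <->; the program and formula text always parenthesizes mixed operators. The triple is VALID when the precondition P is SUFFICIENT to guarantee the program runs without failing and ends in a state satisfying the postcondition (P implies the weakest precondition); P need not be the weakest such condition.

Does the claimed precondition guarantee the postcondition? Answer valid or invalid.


Working backward. After the program, 2*v >= 3*val - 8 must hold.
Before val := val + 5: 2*v >= 3*val + 7
Before v := 2*val + v - 2: 2*v + val >= 11
Before skip: 2*v + val >= 11
The weakest precondition is 2*v + val >= 11.
Check whether 2*v + val >= 13 implies it.
Every state satisfying the precondition satisfies the weakest precondition: the implication holds.
Answer: valid


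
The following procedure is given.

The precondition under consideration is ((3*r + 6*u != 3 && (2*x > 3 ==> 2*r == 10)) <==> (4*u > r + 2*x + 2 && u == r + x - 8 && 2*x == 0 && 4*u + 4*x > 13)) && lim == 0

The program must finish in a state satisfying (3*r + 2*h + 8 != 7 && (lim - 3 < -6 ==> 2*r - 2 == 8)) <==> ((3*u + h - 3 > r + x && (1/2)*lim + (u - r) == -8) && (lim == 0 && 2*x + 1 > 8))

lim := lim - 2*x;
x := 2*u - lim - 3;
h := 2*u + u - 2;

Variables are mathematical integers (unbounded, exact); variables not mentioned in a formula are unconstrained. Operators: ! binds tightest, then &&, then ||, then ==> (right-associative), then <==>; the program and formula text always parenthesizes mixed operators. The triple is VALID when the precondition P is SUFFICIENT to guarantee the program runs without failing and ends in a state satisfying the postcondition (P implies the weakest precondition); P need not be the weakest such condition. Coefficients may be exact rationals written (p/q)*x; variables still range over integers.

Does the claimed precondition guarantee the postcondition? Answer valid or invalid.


Working backward. After the program, the postcondition (3*r + 2*h + 8 != 7 && (lim - 3 < -6 ==> 2*r - 2 == 8)) <==> ((3*u + h - 3 > r + x && (1/2)*lim + (u - r) == -8) && (lim == 0 && 2*x + 1 > 8)) must hold; in canonical form it is (2*h + 3*r != -1 && (lim < -3 ==> 2*r == 10)) <==> (h + 3*u > r + x + 3 && (1/2)*lim + u == r - 8 && lim == 0 && 2*x > 7).
Before h := 2*u + u - 2: (3*r + 6*u != 3 && (lim < -3 ==> 2*r == 10)) <==> (6*u > r + x + 5 && (1/2)*lim + u == r - 8 && lim == 0 && 2*x > 7)
Before x := 2*u - lim - 3: (3*r + 6*u != 3 && (lim < -3 ==> 2*r == 10)) <==> (lim + 4*u > r + 2 && (1/2)*lim + u == r - 8 && lim == 0 && 4*u > 2*lim + 13)
Before lim := lim - 2*x: (3*r + 6*u != 3 && (lim < 2*x - 3 ==> 2*r == 10)) <==> (lim + 4*u > r + 2*x + 2 && (1/2)*lim + u == r + x - 8 && lim == 2*x && 4*u + 4*x > 2*lim + 13)
The weakest precondition is (3*r + 6*u != 3 && (lim < 2*x - 3 ==> 2*r == 10)) <==> (lim + 4*u > r + 2*x + 2 && (1/2)*lim + u == r + x - 8 && lim == 2*x && 4*u + 4*x > 2*lim + 13).
Check whether ((3*r + 6*u != 3 && (2*x > 3 ==> 2*r == 10)) <==> (4*u > r + 2*x + 2 && u == r + x - 8 && 2*x == 0 && 4*u + 4*x > 13)) && lim == 0 implies it.
Every state satisfying the precondition satisfies the weakest precondition: the implication holds.
Answer: valid


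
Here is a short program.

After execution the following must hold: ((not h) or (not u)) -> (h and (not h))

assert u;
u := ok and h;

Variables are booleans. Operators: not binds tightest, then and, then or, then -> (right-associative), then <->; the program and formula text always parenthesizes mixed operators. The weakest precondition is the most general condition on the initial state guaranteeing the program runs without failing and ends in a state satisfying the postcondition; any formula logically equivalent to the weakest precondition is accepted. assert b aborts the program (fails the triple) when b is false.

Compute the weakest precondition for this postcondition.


Working backward. After the program, the postcondition ((not h) or (not u)) -> (h and (not h)) must hold; in canonical form it is not ((not h) or (not u)).
Before u := ok and h: not ((not h) or (not (ok and h)))
Before assert u: u and (not ((not h) or (not (ok and h))))
Answer: WP = u and (not ((not h) or (not (ok and h))))


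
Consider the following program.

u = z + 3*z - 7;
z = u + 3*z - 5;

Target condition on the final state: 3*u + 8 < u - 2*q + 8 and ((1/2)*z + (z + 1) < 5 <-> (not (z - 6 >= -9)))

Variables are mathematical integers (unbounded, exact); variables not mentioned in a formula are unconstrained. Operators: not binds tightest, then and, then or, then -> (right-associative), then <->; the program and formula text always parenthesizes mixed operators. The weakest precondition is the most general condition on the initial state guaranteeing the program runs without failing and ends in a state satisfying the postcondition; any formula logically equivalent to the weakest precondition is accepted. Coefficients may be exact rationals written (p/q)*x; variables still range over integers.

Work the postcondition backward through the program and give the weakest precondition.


Working backward. After the program, the postcondition 3*u + 8 < u - 2*q + 8 and ((1/2)*z + (z + 1) < 5 <-> (not (z - 6 >= -9))) must hold; in canonical form it is 2*q + 2*u < 0 and ((3/2)*z < 4 <-> (not (z >= -3))).
Before z := u + 3*z - 5: 2*q + 2*u < 0 and ((3/2)*u + (9/2)*z < 23/2 <-> (not (u + 3*z >= 2)))
Before u := z + 3*z - 7: 2*q + 8*z < 14 and ((21/2)*z < 22 <-> (not (7*z >= 9)))
Answer: WP = 2*q + 8*z < 14 and ((21/2)*z < 22 <-> (not (7*z >= 9)))


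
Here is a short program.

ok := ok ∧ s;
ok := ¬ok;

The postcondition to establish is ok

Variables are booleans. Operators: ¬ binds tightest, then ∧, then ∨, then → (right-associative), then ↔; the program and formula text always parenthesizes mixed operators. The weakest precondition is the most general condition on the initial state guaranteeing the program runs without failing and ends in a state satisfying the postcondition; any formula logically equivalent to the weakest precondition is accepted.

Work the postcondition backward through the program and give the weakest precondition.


Working backward. After the program, ok must hold.
Before ok := ¬ok: ¬ok
Before ok := ok ∧ s: ¬(ok ∧ s)
Answer: WP = ¬(ok ∧ s)


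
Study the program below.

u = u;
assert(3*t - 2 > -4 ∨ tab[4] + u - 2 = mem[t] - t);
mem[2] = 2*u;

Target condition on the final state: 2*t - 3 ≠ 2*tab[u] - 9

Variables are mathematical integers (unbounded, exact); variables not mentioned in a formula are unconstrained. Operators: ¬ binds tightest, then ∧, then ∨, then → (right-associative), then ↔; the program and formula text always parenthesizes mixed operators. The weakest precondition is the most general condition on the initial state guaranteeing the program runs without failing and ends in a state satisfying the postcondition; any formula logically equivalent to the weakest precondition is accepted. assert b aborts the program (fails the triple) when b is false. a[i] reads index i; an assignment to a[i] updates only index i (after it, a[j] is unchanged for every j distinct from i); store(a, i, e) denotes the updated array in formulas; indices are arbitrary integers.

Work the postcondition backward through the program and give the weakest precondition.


Working backward. After the program, the postcondition 2*t - 3 ≠ 2*tab[u] - 9 must hold; in canonical form it is 2*t ≠ 2*tab[u] - 6.
Before mem[2] := 2*u: 2*t ≠ 2*tab[u] - 6
Before assert 3*t - 2 > -4 ∨ tab[4] + u - 2 = mem[t] - t: (3*t > -2 ∨ tab[4] + t + u = mem[t] + 2) ∧ 2*t ≠ 2*tab[u] - 6
Before u := u: (3*t > -2 ∨ tab[4] + t + u = mem[t] + 2) ∧ 2*t ≠ 2*tab[u] - 6
Answer: WP = (3*t > -2 ∨ tab[4] + t + u = mem[t] + 2) ∧ 2*t ≠ 2*tab[u] - 6


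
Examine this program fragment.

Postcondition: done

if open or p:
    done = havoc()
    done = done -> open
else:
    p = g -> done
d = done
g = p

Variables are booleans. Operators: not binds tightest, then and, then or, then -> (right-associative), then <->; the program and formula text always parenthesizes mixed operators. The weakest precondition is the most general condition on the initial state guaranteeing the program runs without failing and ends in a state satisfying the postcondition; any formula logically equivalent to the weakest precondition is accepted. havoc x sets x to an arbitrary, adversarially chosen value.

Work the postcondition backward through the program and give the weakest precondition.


Working backward. After the program, done must hold.
Before g := p: done
Before d := done: done
Then branch requires open; else branch requires done.
Before the if: ((open or p) -> open) and ((not (open or p)) -> done)
Answer: WP = ((open or p) -> open) and ((not (open or p)) -> done)


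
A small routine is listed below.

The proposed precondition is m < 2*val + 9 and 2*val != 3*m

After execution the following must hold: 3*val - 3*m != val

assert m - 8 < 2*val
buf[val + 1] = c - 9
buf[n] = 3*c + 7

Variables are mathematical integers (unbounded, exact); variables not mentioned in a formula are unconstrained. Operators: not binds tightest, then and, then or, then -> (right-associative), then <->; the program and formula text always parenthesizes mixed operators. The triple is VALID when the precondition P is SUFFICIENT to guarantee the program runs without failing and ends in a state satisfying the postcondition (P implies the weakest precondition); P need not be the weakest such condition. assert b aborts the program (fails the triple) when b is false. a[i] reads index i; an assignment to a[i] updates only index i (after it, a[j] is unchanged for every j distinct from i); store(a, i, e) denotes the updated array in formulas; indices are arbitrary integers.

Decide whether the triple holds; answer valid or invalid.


Working backward. After the program, the postcondition 3*val - 3*m != val must hold; in canonical form it is 2*val != 3*m.
Before buf[n] := 3*c + 7: 2*val != 3*m
Before buf[val + 1] := c - 9: 2*val != 3*m
Before assert m - 8 < 2*val: m < 2*val + 8 and 2*val != 3*m
The weakest precondition is m < 2*val + 8 and 2*val != 3*m.
Check whether m < 2*val + 9 and 2*val != 3*m implies it.
Countermodel: at the initial state m = -6, val = -7, the precondition holds but the weakest precondition fails.
Answer: invalid


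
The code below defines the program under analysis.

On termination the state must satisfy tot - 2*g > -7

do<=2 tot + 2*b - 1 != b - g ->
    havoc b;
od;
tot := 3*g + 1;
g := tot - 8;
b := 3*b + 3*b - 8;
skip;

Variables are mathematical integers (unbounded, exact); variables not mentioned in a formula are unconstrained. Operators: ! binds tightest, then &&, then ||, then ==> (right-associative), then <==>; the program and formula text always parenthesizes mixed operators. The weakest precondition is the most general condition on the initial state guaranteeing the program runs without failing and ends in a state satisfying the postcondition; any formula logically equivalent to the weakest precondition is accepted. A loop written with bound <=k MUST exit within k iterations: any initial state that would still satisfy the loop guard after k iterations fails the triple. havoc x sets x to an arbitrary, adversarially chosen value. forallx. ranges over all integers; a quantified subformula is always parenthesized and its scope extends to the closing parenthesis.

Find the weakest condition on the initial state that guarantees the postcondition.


Working backward. After the program, the postcondition tot - 2*g > -7 must hold; in canonical form it is tot > 2*g - 7.
Before skip: tot > 2*g - 7
Before b := 3*b + 3*b - 8: tot > 2*g - 7
Before g := tot - 8: tot < 23
Before tot := 3*g + 1: 3*g < 22
Before the loop (bound <=2), unroll the exhaustion recursion (WP_0 = exit-now case; WP_j = one more guarded iteration, up to j = 2):
  WP_0: (!(b + g + tot != 1)) && 3*g < 22
  WP_1: (b + g + tot != 1 ==> (forall b_1. ((!(b_1 + g + tot != 1)) && 3*g < 22))) && ((!(b + g + tot != 1)) ==> 3*g < 22)
  WP_2: (b + g + tot != 1 ==> (forall b_2. ((b_2 + g + tot != 1 ==> (forall b_1. ((!(b_1 + g + tot != 1)) && 3*g < 22))) && ((!(b_2 + g + tot != 1)) ==> 3*g < 22)))) && ((!(b + g + tot != 1)) ==> 3*g < 22)
So before the loop: (b + g + tot != 1 ==> (forall b_2. ((b_2 + g + tot != 1 ==> (forall b_1. ((!(b_1 + g + tot != 1)) && 3*g < 22))) && ((!(b_2 + g + tot != 1)) ==> 3*g < 22)))) && ((!(b + g + tot != 1)) ==> 3*g < 22)
Answer: WP = (b + g + tot != 1 ==> (forall b_2. ((b_2 + g + tot != 1 ==> (forall b_1. ((!(b_1 + g + tot != 1)) && 3*g < 22))) && ((!(b_2 + g + tot != 1)) ==> 3*g < 22)))) && ((!(b + g + tot != 1)) ==> 3*g < 22)


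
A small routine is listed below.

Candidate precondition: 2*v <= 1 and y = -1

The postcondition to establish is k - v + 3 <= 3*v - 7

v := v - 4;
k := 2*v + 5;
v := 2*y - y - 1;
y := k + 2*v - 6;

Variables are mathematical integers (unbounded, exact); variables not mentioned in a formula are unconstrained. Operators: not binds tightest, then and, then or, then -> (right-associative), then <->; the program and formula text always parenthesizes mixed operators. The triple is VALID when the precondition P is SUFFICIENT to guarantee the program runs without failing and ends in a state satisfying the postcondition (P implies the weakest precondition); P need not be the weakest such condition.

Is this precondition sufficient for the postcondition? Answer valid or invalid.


Working backward. After the program, the postcondition k - v + 3 <= 3*v - 7 must hold; in canonical form it is k <= 4*v - 10.
Before y := k + 2*v - 6: k <= 4*v - 10
Before v := 2*y - y - 1: k <= 4*y - 14
Before k := 2*v + 5: 2*v <= 4*y - 19
Before v := v - 4: 2*v <= 4*y - 11
The weakest precondition is 2*v <= 4*y - 11.
Check whether 2*v <= 1 and y = -1 implies it.
Countermodel: at the initial state v = -7, y = -1, the precondition holds but the weakest precondition fails.
Answer: invalid


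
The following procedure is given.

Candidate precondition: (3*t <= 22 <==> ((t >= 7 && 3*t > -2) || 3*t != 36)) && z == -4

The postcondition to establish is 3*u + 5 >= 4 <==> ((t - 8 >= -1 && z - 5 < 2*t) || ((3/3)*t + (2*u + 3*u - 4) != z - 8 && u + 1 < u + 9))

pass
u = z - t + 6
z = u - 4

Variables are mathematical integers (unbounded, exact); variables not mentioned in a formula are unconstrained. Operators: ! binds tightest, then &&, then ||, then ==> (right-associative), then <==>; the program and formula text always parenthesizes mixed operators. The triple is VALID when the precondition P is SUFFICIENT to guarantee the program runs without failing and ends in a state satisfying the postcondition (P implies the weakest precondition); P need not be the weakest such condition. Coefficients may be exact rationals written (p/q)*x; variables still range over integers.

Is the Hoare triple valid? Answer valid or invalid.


Working backward. After the program, the postcondition 3*u + 5 >= 4 <==> ((t - 8 >= -1 && z - 5 < 2*t) || ((3/3)*t + (2*u + 3*u - 4) != z - 8 && u + 1 < u + 9)) must hold; in canonical form it is 3*u >= -1 <==> ((t >= 7 && z < 2*t + 5) || t + 5*u != z - 4).
Before z := u - 4: 3*u >= -1 <==> ((t >= 7 && u < 2*t + 9) || t + 4*u != -8)
Before u := z - t + 6: 3*z >= 3*t - 19 <==> ((t >= 7 && z < 3*t + 3) || 4*z != 3*t - 32)
Before skip: 3*z >= 3*t - 19 <==> ((t >= 7 && z < 3*t + 3) || 4*z != 3*t - 32)
The weakest precondition is 3*z >= 3*t - 19 <==> ((t >= 7 && z < 3*t + 3) || 4*z != 3*t - 32).
Check whether (3*t <= 22 <==> ((t >= 7 && 3*t > -2) || 3*t != 36)) && z == -4 implies it.
Countermodel: at the initial state t = 3, z = -4, the precondition holds but the weakest precondition fails.
Answer: invalid


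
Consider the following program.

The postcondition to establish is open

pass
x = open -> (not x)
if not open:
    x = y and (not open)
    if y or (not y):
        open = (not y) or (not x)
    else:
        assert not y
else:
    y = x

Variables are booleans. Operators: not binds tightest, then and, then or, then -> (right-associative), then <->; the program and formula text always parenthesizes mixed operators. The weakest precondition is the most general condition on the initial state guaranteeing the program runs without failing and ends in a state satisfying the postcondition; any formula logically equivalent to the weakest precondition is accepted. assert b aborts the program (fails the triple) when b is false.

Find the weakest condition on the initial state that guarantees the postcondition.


Working backward. After the program, open must hold.
Then branch requires (not y) or (not (y and (not open))); else branch requires open.
Before the if: (not open) -> ((not y) or (not (y and (not open))))
Before x := open -> (not x): (not open) -> ((not y) or (not (y and (not open))))
Before skip: (not open) -> ((not y) or (not (y and (not open))))
Answer: WP = (not open) -> ((not y) or (not (y and (not open))))


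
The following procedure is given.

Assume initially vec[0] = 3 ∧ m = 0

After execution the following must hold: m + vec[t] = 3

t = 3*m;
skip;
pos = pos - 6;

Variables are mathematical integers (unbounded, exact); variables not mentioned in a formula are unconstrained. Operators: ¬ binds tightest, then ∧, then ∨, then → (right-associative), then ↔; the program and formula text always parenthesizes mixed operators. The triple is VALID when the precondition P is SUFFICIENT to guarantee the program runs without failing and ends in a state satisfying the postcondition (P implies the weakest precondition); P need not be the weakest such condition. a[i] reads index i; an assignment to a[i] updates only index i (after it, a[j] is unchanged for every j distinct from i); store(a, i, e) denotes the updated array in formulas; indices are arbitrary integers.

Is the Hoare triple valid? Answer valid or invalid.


Working backward. After the program, the postcondition m + vec[t] = 3 must hold; in canonical form it is vec[t] + m = 3.
Before pos := pos - 6: vec[t] + m = 3
Before skip: vec[t] + m = 3
Before t := 3*m: vec[3*m] + m = 3
The weakest precondition is vec[3*m] + m = 3.
Check whether vec[0] = 3 ∧ m = 0 implies it.
Every state satisfying the precondition satisfies the weakest precondition: the implication holds.
Answer: valid


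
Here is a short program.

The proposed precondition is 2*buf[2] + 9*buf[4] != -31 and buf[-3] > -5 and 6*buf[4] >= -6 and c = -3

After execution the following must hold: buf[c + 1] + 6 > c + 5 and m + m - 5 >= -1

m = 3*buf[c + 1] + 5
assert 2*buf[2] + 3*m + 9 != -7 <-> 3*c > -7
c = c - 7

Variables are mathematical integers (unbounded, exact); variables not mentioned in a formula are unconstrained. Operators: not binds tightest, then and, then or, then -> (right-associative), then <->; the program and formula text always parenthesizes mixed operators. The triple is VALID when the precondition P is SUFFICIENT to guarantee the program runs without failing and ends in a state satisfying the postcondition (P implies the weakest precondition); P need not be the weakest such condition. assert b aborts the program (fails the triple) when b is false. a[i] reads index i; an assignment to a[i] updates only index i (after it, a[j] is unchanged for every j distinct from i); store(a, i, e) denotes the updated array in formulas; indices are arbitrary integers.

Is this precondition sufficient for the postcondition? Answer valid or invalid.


Working backward. After the program, the postcondition buf[c + 1] + 6 > c + 5 and m + m - 5 >= -1 must hold; in canonical form it is buf[c + 1] > c - 1 and 2*m >= 4.
Before c := c - 7: buf[c - 6] > c - 8 and 2*m >= 4
Before assert 2*buf[2] + 3*m + 9 != -7 <-> 3*c > -7: (2*buf[2] + 3*m != -16 <-> 3*c > -7) and buf[c - 6] > c - 8 and 2*m >= 4
Before m := 3*buf[c + 1] + 5: (9*buf[c + 1] + 2*buf[2] != -31 <-> 3*c > -7) and buf[c - 6] > c - 8 and 6*buf[c + 1] >= -6
The weakest precondition is (9*buf[c + 1] + 2*buf[2] != -31 <-> 3*c > -7) and buf[c - 6] > c - 8 and 6*buf[c + 1] >= -6.
Check whether 2*buf[2] + 9*buf[4] != -31 and buf[-3] > -5 and 6*buf[4] >= -6 and c = -3 implies it.
Countermodel: at the initial state buf = {[-9] = 15521, [-3] = 15521, [-2] = -6518, [2] = -16, [4] = 0, elsewhere 15521}, c = -3, the precondition holds but the weakest precondition fails.
Answer: invalid


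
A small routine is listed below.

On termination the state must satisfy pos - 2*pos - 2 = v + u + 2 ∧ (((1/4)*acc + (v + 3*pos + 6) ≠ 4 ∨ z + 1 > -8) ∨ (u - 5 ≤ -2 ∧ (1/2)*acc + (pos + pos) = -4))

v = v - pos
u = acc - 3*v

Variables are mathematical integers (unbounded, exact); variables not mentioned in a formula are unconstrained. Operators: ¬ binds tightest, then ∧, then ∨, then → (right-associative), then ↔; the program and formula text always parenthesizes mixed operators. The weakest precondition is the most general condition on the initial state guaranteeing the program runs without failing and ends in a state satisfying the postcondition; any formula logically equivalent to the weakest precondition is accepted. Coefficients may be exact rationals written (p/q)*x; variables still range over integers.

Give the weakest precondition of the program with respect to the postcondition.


Working backward. After the program, the postcondition pos - 2*pos - 2 = v + u + 2 ∧ (((1/4)*acc + (v + 3*pos + 6) ≠ 4 ∨ z + 1 > -8) ∨ (u - 5 ≤ -2 ∧ (1/2)*acc + (pos + pos) = -4)) must hold; in canonical form it is pos + u + v = -4 ∧ ((1/4)*acc + 3*pos + v ≠ -2 ∨ z > -9 ∨ (u ≤ 3 ∧ (1/2)*acc + 2*pos = -4)).
Before u := acc - 3*v: acc + pos = 2*v - 4 ∧ ((1/4)*acc + 3*pos + v ≠ -2 ∨ z > -9 ∨ (acc ≤ 3*v + 3 ∧ (1/2)*acc + 2*pos = -4))
Before v := v - pos: acc + 3*pos = 2*v - 4 ∧ ((1/4)*acc + 2*pos + v ≠ -2 ∨ z > -9 ∨ (acc + 3*pos ≤ 3*v + 3 ∧ (1/2)*acc + 2*pos = -4))
Answer: WP = acc + 3*pos = 2*v - 4 ∧ ((1/4)*acc + 2*pos + v ≠ -2 ∨ z > -9 ∨ (acc + 3*pos ≤ 3*v + 3 ∧ (1/2)*acc + 2*pos = -4))


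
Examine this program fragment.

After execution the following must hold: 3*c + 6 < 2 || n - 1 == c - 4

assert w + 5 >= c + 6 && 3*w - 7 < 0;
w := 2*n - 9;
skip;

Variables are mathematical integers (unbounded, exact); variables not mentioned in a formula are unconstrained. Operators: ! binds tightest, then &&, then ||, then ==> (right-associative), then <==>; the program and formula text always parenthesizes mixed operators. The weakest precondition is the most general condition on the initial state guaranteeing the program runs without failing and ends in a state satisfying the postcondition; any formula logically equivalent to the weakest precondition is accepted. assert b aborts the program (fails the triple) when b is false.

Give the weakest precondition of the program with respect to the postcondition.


Working backward. After the program, the postcondition 3*c + 6 < 2 || n - 1 == c - 4 must hold; in canonical form it is 3*c < -4 || n == c - 3.
Before skip: 3*c < -4 || n == c - 3
Before w := 2*n - 9: 3*c < -4 || n == c - 3
Before assert w + 5 >= c + 6 && 3*w - 7 < 0: w >= c + 1 && 3*w < 7 && (3*c < -4 || n == c - 3)
Answer: WP = w >= c + 1 && 3*w < 7 && (3*c < -4 || n == c - 3)
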